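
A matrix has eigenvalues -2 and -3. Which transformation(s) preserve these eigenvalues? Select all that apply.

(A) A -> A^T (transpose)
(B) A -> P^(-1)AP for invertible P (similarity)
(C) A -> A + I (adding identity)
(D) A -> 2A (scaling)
A and B

Eigenvalues are preserved by:
1. Similarity transformations: A -> P^(-1)AP (same characteristic polynomial)
2. Transpose: A^T has the same eigenvalues as A

Eigenvalues are NOT preserved by:
- Adding identity: eigenvalues become -2+1, -3+1
- Scaling: eigenvalues become -4, -6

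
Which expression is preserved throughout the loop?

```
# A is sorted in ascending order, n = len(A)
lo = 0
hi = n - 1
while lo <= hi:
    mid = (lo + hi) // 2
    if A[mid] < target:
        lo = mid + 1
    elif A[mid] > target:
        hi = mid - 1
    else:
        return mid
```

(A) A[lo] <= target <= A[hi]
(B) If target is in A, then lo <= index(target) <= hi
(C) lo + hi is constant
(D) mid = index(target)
B

A loop invariant must hold before the first iteration and be re-established by every execution of the body.

(B) If target is in A, then lo <= index(target) <= hi: Before the loop [lo, hi] = [0, n-1] covers every index. When A[mid] < target, sortedness puts target strictly to the right of mid, so setting lo = mid + 1 keeps index(target) in [lo, hi]; symmetrically for hi = mid - 1. Hence 'if target is in A then lo <= index(target) <= hi' holds after every iteration, and when lo > hi it proves target is absent.

The other options fail:
(A) A[lo] <= target <= A[hi]: fails when target is not in A (e.g. target < A[0] already violates it before the loop), so it is not maintained in general.
(C) lo + hi is constant: each iteration moves exactly one of lo, hi, so lo + hi changes (e.g. 0 + (n-1) becomes (mid+1) + (n-1)).
(D) mid = index(target): mid is just the current probe; it equals index(target) only on the iteration that returns.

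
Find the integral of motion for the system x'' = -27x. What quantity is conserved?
E = (x')^2 + 27x^2

Multiply the equation by x':
x' * x'' = -27x * x'
The left side is d/dt[(x')^2/2] and the right side is d/dt[-27x^2/2], so
d/dt[(x')^2/2 + 27x^2/2] = 0, i.e. (x')^2/2 + 27x^2/2 = constant.
Multiplying by 2, the integral of motion is E = (x')^2 + 27x^2.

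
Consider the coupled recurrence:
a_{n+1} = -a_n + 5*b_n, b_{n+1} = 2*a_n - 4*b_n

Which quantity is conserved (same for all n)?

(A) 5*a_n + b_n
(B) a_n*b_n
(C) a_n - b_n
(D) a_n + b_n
D

Replace a_n by a_{n+1} = -a_n + 5*b_n and b_n by b_{n+1} = 2*a_n - 4*b_n in each option and simplify:
(A) 5*a_n + b_n  ->  5*(-a_n + 5*b_n) + (2*a_n - 4*b_n) = -3*a_n + 21*b_n   [not conserved]
(B) a_n*b_n  ->  (-a_n + 5*b_n)*(2*a_n - 4*b_n) = -2*a_n^2 + 14*a_n*b_n - 20*b_n^2   [not conserved]
(C) a_n - b_n  ->  (-a_n + 5*b_n) - (2*a_n - 4*b_n) = -3*a_n + 9*b_n   [not conserved]
(D) a_n + b_n  ->  (-a_n + 5*b_n) + (2*a_n - 4*b_n) = a_n + b_n   [conserved]

Only (D) a_n + b_n returns to itself after one step, so it is the conserved quantity.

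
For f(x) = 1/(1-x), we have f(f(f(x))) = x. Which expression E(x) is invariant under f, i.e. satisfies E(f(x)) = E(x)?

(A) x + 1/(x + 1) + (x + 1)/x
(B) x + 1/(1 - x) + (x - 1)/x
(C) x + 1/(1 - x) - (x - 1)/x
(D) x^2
B

Replace x by f(x) = 1/(1 - x) in each option and simplify. As a quick numerical cross-check, also compare E(4) with E(f(4)) = E(-1/3).

(A) x + 1/(x + 1) + (x + 1)/x  ->  (1/(1 - x)) + 1/((1/(1 - x)) + 1) + ((1/(1 - x)) + 1)/(1/(1 - x)) = (-x^3 + 6x^2 - 11x + 7)/(x^2 - 3x + 2); check: E(4) = 109/20 but E(-1/3) = -5/6.   [not invariant]
(B) x + 1/(1 - x) + (x - 1)/x  ->  (1/(1 - x)) + 1/(1 - (1/(1 - x))) + ((1/(1 - x)) - 1)/(1/(1 - x)), which simplifies back to x + 1/(1 - x) + (x - 1)/x; check: E(4) = 53/12, E(-1/3) = 53/12.   [invariant]
(C) x + 1/(1 - x) - (x - 1)/x  ->  (1/(1 - x)) + 1/(1 - (1/(1 - x))) - ((1/(1 - x)) - 1)/(1/(1 - x)) = (x^2(1 - x) - x + (x - 1)^2)/(x(x - 1)); check: E(4) = 35/12 but E(-1/3) = -43/12.   [not invariant]
(D) x^2  ->  (1/(1 - x))^2 = (x - 1)^(-2); check: E(4) = 16 but E(-1/3) = 1/9.   [not invariant]

Only (B) is unchanged. Indeed f(f(x)) = 1/(1 - 1/(1-x)) = (1-x)/(-x) = (x-1)/x, so E(x) = x + f(x) + f(f(x)) is the sum over the whole 3-cycle; applying f just permutes the three terms cyclically (x -> f(x) -> f(f(x)) -> x), leaving the sum unchanged.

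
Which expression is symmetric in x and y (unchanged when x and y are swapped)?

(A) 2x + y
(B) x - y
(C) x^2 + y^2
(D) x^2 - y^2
C

A symmetric expression is unchanged when the variables are permuted; here the transformation to test is the swap (x, y) -> (y, x).
Substitute the transformed coordinates into each option and compare with the original:
(A) 2x + y  ->  2(y) + (x) = x + 2y   [differs from 2x + y: not invariant]
(B) x - y  ->  (y) - (x) = -x + y   [differs from x - y: not invariant]
(C) x^2 + y^2  ->  (y)^2 + (x)^2 = x^2 + y^2   [equals x^2 + y^2: invariant]
(D) x^2 - y^2  ->  (y)^2 - (x)^2 = -x^2 + y^2   [differs from x^2 - y^2: not invariant]

Only option (C), x^2 + y^2, is unchanged by the transformation.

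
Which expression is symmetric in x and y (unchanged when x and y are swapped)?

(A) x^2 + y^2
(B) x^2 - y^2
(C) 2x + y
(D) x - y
A

A symmetric expression is unchanged when the variables are permuted; here the transformation to test is the swap (x, y) -> (y, x).
Substitute the transformed coordinates into each option and compare with the original:
(A) x^2 + y^2  ->  (y)^2 + (x)^2 = x^2 + y^2   [equals x^2 + y^2: invariant]
(B) x^2 - y^2  ->  (y)^2 - (x)^2 = -x^2 + y^2   [differs from x^2 - y^2: not invariant]
(C) 2x + y  ->  2(y) + (x) = x + 2y   [differs from 2x + y: not invariant]
(D) x - y  ->  (y) - (x) = -x + y   [differs from x - y: not invariant]

Only option (A), x^2 + y^2, is unchanged by the transformation.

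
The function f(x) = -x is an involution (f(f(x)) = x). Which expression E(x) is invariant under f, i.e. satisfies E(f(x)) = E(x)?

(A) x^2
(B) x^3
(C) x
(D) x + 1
A

Replace x by f(x) = -x in each option and simplify. As a quick numerical cross-check, also compare E(5) with E(f(5)) = E(-5).

(A) x^2  ->  (-x)^2, which simplifies back to x^2; check: E(5) = 25, E(-5) = 25.   [invariant]
(B) x^3  ->  (-x)^3 = -x^3; check: E(5) = 125 but E(-5) = -125.   [not invariant]
(C) x  ->  (-x) = -x; check: E(5) = 5 but E(-5) = -5.   [not invariant]
(D) x + 1  ->  (-x) + 1 = 1 - x; check: E(5) = 6 but E(-5) = -4.   [not invariant]

Only (A) is unchanged. E is symmetric under swapping x with f(x) = -x, which is exactly what an involution does.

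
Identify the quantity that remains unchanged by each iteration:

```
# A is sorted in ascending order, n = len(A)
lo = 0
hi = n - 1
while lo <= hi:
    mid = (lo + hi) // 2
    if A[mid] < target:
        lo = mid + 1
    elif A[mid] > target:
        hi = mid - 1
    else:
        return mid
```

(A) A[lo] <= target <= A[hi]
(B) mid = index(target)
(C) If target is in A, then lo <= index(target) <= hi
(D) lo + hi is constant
C

A loop invariant must hold before the first iteration and be re-established by every execution of the body.

(C) If target is in A, then lo <= index(target) <= hi: Before the loop [lo, hi] = [0, n-1] covers every index. When A[mid] < target, sortedness puts target strictly to the right of mid, so setting lo = mid + 1 keeps index(target) in [lo, hi]; symmetrically for hi = mid - 1. Hence 'if target is in A then lo <= index(target) <= hi' holds after every iteration, and when lo > hi it proves target is absent.

The other options fail:
(A) A[lo] <= target <= A[hi]: fails when target is not in A (e.g. target < A[0] already violates it before the loop), so it is not maintained in general.
(B) mid = index(target): mid is just the current probe; it equals index(target) only on the iteration that returns.
(D) lo + hi is constant: each iteration moves exactly one of lo, hi, so lo + hi changes (e.g. 0 + (n-1) becomes (mid+1) + (n-1)).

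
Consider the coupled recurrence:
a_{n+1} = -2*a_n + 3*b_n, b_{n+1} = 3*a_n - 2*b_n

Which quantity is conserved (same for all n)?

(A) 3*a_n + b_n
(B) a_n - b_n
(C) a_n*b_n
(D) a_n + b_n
D

Replace a_n by a_{n+1} = -2*a_n + 3*b_n and b_n by b_{n+1} = 3*a_n - 2*b_n in each option and simplify:
(A) 3*a_n + b_n  ->  3*(-2*a_n + 3*b_n) + (3*a_n - 2*b_n) = -3*a_n + 7*b_n   [not conserved]
(B) a_n - b_n  ->  (-2*a_n + 3*b_n) - (3*a_n - 2*b_n) = -5*a_n + 5*b_n   [not conserved]
(C) a_n*b_n  ->  (-2*a_n + 3*b_n)*(3*a_n - 2*b_n) = -6*a_n^2 + 13*a_n*b_n - 6*b_n^2   [not conserved]
(D) a_n + b_n  ->  (-2*a_n + 3*b_n) + (3*a_n - 2*b_n) = a_n + b_n   [conserved]

Only (D) a_n + b_n returns to itself after one step, so it is the conserved quantity.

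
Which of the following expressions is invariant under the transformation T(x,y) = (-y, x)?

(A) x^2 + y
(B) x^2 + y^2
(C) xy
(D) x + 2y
B

An expression E(x,y) is invariant under T if E(T(x,y)) = E(x,y). Here T(x,y) = (-y, x).
Substitute the transformed coordinates into each option and compare with the original:
(A) x^2 + y  ->  (-y)^2 + (x) = x + y^2   [differs from x^2 + y: not invariant]
(B) x^2 + y^2  ->  (-y)^2 + (x)^2 = x^2 + y^2   [equals x^2 + y^2: invariant]
(C) xy  ->  (-y)(x) = -xy   [differs from xy: not invariant]
(D) x + 2y  ->  (-y) + 2(x) = 2x - y   [differs from x + 2y: not invariant]

Only option (B), x^2 + y^2, is unchanged by the transformation.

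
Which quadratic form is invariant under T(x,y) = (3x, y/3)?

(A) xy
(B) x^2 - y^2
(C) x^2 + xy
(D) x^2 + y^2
A

T multiplies x by 3 and divides y by 3.
Substitute the transformed coordinates into each option and compare with the original:
(A) xy  ->  (3x)(y/3) = xy   [equals xy: invariant]
(B) x^2 - y^2  ->  (3x)^2 - (y/3)^2 = 9x^2 - y^2/9   [differs from x^2 - y^2: not invariant]
(C) x^2 + xy  ->  (3x)^2 + (3x)(y/3) = 9x^2 + xy   [differs from x^2 + xy: not invariant]
(D) x^2 + y^2  ->  (3x)^2 + (y/3)^2 = 9x^2 + y^2/9   [differs from x^2 + y^2: not invariant]

Only option (A), xy, is unchanged by the transformation.
The factors 3 and 1/3 cancel only in the pure product xy.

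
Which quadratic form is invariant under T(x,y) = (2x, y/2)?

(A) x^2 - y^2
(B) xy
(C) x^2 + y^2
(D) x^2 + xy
B

T multiplies x by 2 and divides y by 2.
Substitute the transformed coordinates into each option and compare with the original:
(A) x^2 - y^2  ->  (2x)^2 - (y/2)^2 = 4x^2 - y^2/4   [differs from x^2 - y^2: not invariant]
(B) xy  ->  (2x)(y/2) = xy   [equals xy: invariant]
(C) x^2 + y^2  ->  (2x)^2 + (y/2)^2 = 4x^2 + y^2/4   [differs from x^2 + y^2: not invariant]
(D) x^2 + xy  ->  (2x)^2 + (2x)(y/2) = 4x^2 + xy   [differs from x^2 + xy: not invariant]

Only option (B), xy, is unchanged by the transformation.
The factors 2 and 1/2 cancel only in the pure product xy.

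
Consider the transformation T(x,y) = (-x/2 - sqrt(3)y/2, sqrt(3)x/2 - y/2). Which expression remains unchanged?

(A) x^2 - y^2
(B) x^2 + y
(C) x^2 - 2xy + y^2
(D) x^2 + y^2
D

An expression E(x,y) is invariant under T if E(T(x,y)) = E(x,y). Here T(x,y) = (-x/2 - sqrt(3)y/2, sqrt(3)x/2 - y/2).
Substitute the transformed coordinates into each option and compare with the original:
(A) x^2 - y^2  ->  (-x/2 - sqrt(3)y/2)^2 - (sqrt(3)x/2 - y/2)^2 = -x^2/2 + sqrt(3)xy + y^2/2   [differs from x^2 - y^2: not invariant]
(B) x^2 + y  ->  (-x/2 - sqrt(3)y/2)^2 + (sqrt(3)x/2 - y/2) = x^2/4 + sqrt(3)xy/2 + sqrt(3)x/2 + 3y^2/4 - y/2   [differs from x^2 + y: not invariant]
(C) x^2 - 2xy + y^2  ->  (-x/2 - sqrt(3)y/2)^2 - 2(-x/2 - sqrt(3)y/2)(sqrt(3)x/2 - y/2) + (sqrt(3)x/2 - y/2)^2 = sqrt(3)x^2/2 + x^2 + xy - sqrt(3)y^2/2 + y^2   [differs from x^2 - 2xy + y^2: not invariant]
(D) x^2 + y^2  ->  (-x/2 - sqrt(3)y/2)^2 + (sqrt(3)x/2 - y/2)^2 = x^2 + y^2   [equals x^2 + y^2: invariant]

Only option (D), x^2 + y^2, is unchanged by the transformation.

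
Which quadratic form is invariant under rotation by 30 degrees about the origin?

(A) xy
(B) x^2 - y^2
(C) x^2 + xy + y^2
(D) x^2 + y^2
D

Rotation by 30 degrees sends (x, y) to (sqrt(3)x/2 - y/2, x/2 + sqrt(3)y/2).
Substitute the transformed coordinates into each option and compare with the original:
(A) xy  ->  (sqrt(3)x/2 - y/2)(x/2 + sqrt(3)y/2) = sqrt(3)x^2/4 + xy/2 - sqrt(3)y^2/4   [differs from xy: not invariant]
(B) x^2 - y^2  ->  (sqrt(3)x/2 - y/2)^2 - (x/2 + sqrt(3)y/2)^2 = x^2/2 - sqrt(3)xy - y^2/2   [differs from x^2 - y^2: not invariant]
(C) x^2 + xy + y^2  ->  (sqrt(3)x/2 - y/2)^2 + (sqrt(3)x/2 - y/2)(x/2 + sqrt(3)y/2) + (x/2 + sqrt(3)y/2)^2 = sqrt(3)x^2/4 + x^2 + xy/2 - sqrt(3)y^2/4 + y^2   [differs from x^2 + xy + y^2: not invariant]
(D) x^2 + y^2  ->  (sqrt(3)x/2 - y/2)^2 + (x/2 + sqrt(3)y/2)^2 = x^2 + y^2   [equals x^2 + y^2: invariant]

Only option (D), x^2 + y^2, is unchanged by the transformation.
x^2 + y^2 is the squared distance from the origin, which rotations preserve.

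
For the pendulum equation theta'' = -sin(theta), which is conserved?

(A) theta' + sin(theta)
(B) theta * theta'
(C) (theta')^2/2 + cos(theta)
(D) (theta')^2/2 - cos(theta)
D

A first integral I satisfies dI/dt = 0 along every solution. Differentiate each option and use the equation of motion:
(A) d/dt[theta' + sin(theta)] = theta'' + cos(theta) theta' = -sin(theta) + theta' cos(theta), not identically 0
(B) d/dt[theta * theta'] = (theta')^2 + theta theta'' = (theta')^2 - theta sin(theta), not identically 0
(C) d/dt[(theta')^2/2 + cos(theta)] = theta' theta'' - sin(theta) theta' = -2 theta' sin(theta), not identically 0
(D) d/dt[(theta')^2/2 - cos(theta)] = theta' theta'' + sin(theta) theta' = theta'(-sin(theta)) + theta' sin(theta) = 0

Only (D) has zero time-derivative. This is the total energy: kinetic (theta')^2/2 plus potential -cos(theta).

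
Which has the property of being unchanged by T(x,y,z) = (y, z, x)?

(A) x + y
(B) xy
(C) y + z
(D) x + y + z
D

Apply T(x,y,z) = (y, z, x) to each option, i.e. replace (x, y, z) by the transformed coordinates.
Substitute the transformed coordinates into each option and compare with the original:
(A) x + y  ->  (y) + (z) = y + z   [differs from x + y: not invariant]
(B) xy  ->  (y)(z) = yz   [differs from xy: not invariant]
(C) y + z  ->  (z) + (x) = x + z   [differs from y + z: not invariant]
(D) x + y + z  ->  (y) + (z) + (x) = x + y + z   [equals x + y + z: invariant]

Only option (D), x + y + z, is unchanged by the transformation.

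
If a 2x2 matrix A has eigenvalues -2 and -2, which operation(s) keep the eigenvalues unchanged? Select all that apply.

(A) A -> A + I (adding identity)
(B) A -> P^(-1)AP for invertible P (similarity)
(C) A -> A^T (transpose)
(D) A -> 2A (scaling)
B and C

Eigenvalues are preserved by:
1. Similarity transformations: A -> P^(-1)AP (same characteristic polynomial)
2. Transpose: A^T has the same eigenvalues as A

Eigenvalues are NOT preserved by:
- Adding identity: eigenvalues become -2+1, -2+1
- Scaling: eigenvalues become -4, -4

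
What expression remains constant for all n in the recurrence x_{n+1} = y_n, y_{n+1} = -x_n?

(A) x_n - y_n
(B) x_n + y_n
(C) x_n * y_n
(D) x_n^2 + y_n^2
D

For the recurrence x_{n+1} = y_n, y_{n+1} = -x_n:

x_{n+1}^2 + y_{n+1}^2 = y_n^2 + (-x_n)^2 = x_n^2 + y_n^2
The sum of squares is conserved (like energy in a harmonic oscillator).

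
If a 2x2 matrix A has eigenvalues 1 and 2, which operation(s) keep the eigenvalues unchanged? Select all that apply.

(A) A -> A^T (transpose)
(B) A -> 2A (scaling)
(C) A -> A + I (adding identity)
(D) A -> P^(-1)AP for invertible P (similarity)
A and D

Eigenvalues are preserved by:
1. Similarity transformations: A -> P^(-1)AP (same characteristic polynomial)
2. Transpose: A^T has the same eigenvalues as A

Eigenvalues are NOT preserved by:
- Adding identity: eigenvalues become 1+1, 2+1
- Scaling: eigenvalues become 2, 4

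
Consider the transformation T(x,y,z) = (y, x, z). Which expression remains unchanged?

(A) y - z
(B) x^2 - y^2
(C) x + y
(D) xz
C

Apply T(x,y,z) = (y, x, z) to each option, i.e. replace (x, y, z) by the transformed coordinates.
Substitute the transformed coordinates into each option and compare with the original:
(A) y - z  ->  (x) - (z) = x - z   [differs from y - z: not invariant]
(B) x^2 - y^2  ->  (y)^2 - (x)^2 = -x^2 + y^2   [differs from x^2 - y^2: not invariant]
(C) x + y  ->  (y) + (x) = x + y   [equals x + y: invariant]
(D) xz  ->  (y)(z) = yz   [differs from xz: not invariant]

Only option (C), x + y, is unchanged by the transformation.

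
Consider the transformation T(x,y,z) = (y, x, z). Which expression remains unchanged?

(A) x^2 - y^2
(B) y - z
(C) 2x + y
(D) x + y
D

Apply T(x,y,z) = (y, x, z) to each option, i.e. replace (x, y, z) by the transformed coordinates.
Substitute the transformed coordinates into each option and compare with the original:
(A) x^2 - y^2  ->  (y)^2 - (x)^2 = -x^2 + y^2   [differs from x^2 - y^2: not invariant]
(B) y - z  ->  (x) - (z) = x - z   [differs from y - z: not invariant]
(C) 2x + y  ->  2(y) + (x) = x + 2y   [differs from 2x + y: not invariant]
(D) x + y  ->  (y) + (x) = x + y   [equals x + y: invariant]

Only option (D), x + y, is unchanged by the transformation.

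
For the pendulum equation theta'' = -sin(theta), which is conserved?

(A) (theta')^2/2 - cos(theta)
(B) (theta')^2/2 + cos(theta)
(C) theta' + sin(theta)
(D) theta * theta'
A

A first integral I satisfies dI/dt = 0 along every solution. Differentiate each option and use the equation of motion:
(A) d/dt[(theta')^2/2 - cos(theta)] = theta' theta'' + sin(theta) theta' = theta'(-sin(theta)) + theta' sin(theta) = 0
(B) d/dt[(theta')^2/2 + cos(theta)] = theta' theta'' - sin(theta) theta' = -2 theta' sin(theta), not identically 0
(C) d/dt[theta' + sin(theta)] = theta'' + cos(theta) theta' = -sin(theta) + theta' cos(theta), not identically 0
(D) d/dt[theta * theta'] = (theta')^2 + theta theta'' = (theta')^2 - theta sin(theta), not identically 0

Only (A) has zero time-derivative. This is the total energy: kinetic (theta')^2/2 plus potential -cos(theta).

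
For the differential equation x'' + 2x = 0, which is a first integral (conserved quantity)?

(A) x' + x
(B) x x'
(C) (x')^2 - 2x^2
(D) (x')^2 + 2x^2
D

A first integral I satisfies dI/dt = 0 along every solution. Differentiate each option and use the equation of motion:
(A) d/dt[x' + x] = x'' + x' = -2x + x', not identically 0
(B) d/dt[x x'] = (x')^2 + x x'' = (x')^2 - 2x^2, not identically 0
(C) d/dt[(x')^2 - 2x^2] = 2x'x'' - 4x x' = -8x x', not identically 0
(D) d/dt[(x')^2 + 2x^2] = 2x'x'' + 4x x' = 2x'(-2x) + 4x x' = 0

Only (D) has zero time-derivative. So the energy-like quantity (x')^2 + 2x^2 is the first integral.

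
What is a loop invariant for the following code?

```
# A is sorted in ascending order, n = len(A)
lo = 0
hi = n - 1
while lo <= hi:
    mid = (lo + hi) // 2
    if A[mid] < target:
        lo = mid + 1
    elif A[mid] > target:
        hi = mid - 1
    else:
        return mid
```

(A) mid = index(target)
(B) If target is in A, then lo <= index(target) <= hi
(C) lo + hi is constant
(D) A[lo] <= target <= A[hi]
B

A loop invariant must hold before the first iteration and be re-established by every execution of the body.

(B) If target is in A, then lo <= index(target) <= hi: Before the loop [lo, hi] = [0, n-1] covers every index. When A[mid] < target, sortedness puts target strictly to the right of mid, so setting lo = mid + 1 keeps index(target) in [lo, hi]; symmetrically for hi = mid - 1. Hence 'if target is in A then lo <= index(target) <= hi' holds after every iteration, and when lo > hi it proves target is absent.

The other options fail:
(A) mid = index(target): mid is just the current probe; it equals index(target) only on the iteration that returns.
(C) lo + hi is constant: each iteration moves exactly one of lo, hi, so lo + hi changes (e.g. 0 + (n-1) becomes (mid+1) + (n-1)).
(D) A[lo] <= target <= A[hi]: fails when target is not in A (e.g. target < A[0] already violates it before the loop), so it is not maintained in general.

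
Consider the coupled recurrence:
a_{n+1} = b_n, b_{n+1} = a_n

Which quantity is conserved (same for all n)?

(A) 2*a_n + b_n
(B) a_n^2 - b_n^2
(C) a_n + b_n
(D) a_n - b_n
C

Replace a_n by a_{n+1} = b_n and b_n by b_{n+1} = a_n in each option and simplify:
(A) 2*a_n + b_n  ->  2*(b_n) + (a_n) = a_n + 2*b_n   [not conserved]
(B) a_n^2 - b_n^2  ->  (b_n)^2 - (a_n)^2 = -a_n^2 + b_n^2   [not conserved]
(C) a_n + b_n  ->  (b_n) + (a_n) = a_n + b_n   [conserved]
(D) a_n - b_n  ->  (b_n) - (a_n) = -a_n + b_n   [not conserved]

Only (C) a_n + b_n returns to itself after one step, so it is the conserved quantity.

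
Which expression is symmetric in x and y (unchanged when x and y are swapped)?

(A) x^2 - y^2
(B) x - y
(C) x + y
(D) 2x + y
C

A symmetric expression is unchanged when the variables are permuted; here the transformation to test is the swap (x, y) -> (y, x).
Substitute the transformed coordinates into each option and compare with the original:
(A) x^2 - y^2  ->  (y)^2 - (x)^2 = -x^2 + y^2   [differs from x^2 - y^2: not invariant]
(B) x - y  ->  (y) - (x) = -x + y   [differs from x - y: not invariant]
(C) x + y  ->  (y) + (x) = x + y   [equals x + y: invariant]
(D) 2x + y  ->  2(y) + (x) = x + 2y   [differs from 2x + y: not invariant]

Only option (C), x + y, is unchanged by the transformation.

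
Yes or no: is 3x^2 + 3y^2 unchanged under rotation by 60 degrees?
Yes

Applying rotation by 60 degrees: x' = x*cos(60 degrees) - y*sin(60 degrees) = x/2 - sqrt(3)y/2, y' = x*sin(60 degrees) + y*cos(60 degrees) = sqrt(3)x/2 + y/2

Substituting into 3x^2 + 3y^2:
3(x/2 - sqrt(3)y/2)^2 + 3(sqrt(3)x/2 + y/2)^2
= 3x^2 + 3y^2

This equals the original expression 3x^2 + 3y^2, so it IS invariant.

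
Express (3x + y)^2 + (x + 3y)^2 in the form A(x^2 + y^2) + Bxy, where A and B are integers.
10(x^2 + y^2) + 12xy

Expanding: (3x + y)^2 = 9x^2 + 6xy + y^2
(x + 3y)^2 = x^2 + 6xy + 9y^2
Sum = (9+1)(x^2+y^2) + 12xy = 10(x^2 + y^2) + 12xy
This is symmetric in x and y.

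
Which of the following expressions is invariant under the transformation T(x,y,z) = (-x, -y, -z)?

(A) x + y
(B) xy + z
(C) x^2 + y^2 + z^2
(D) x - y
C

Apply T(x,y,z) = (-x, -y, -z) to each option, i.e. replace (x, y, z) by the transformed coordinates.
Substitute the transformed coordinates into each option and compare with the original:
(A) x + y  ->  (-x) + (-y) = -x - y   [differs from x + y: not invariant]
(B) xy + z  ->  (-x)(-y) + (-z) = xy - z   [differs from xy + z: not invariant]
(C) x^2 + y^2 + z^2  ->  (-x)^2 + (-y)^2 + (-z)^2 = x^2 + y^2 + z^2   [equals x^2 + y^2 + z^2: invariant]
(D) x - y  ->  (-x) - (-y) = -x + y   [differs from x - y: not invariant]

Only option (C), x^2 + y^2 + z^2, is unchanged by the transformation.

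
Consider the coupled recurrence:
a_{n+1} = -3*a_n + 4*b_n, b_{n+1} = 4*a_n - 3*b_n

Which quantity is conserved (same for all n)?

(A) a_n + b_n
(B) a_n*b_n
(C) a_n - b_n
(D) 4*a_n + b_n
A

Replace a_n by a_{n+1} = -3*a_n + 4*b_n and b_n by b_{n+1} = 4*a_n - 3*b_n in each option and simplify:
(A) a_n + b_n  ->  (-3*a_n + 4*b_n) + (4*a_n - 3*b_n) = a_n + b_n   [conserved]
(B) a_n*b_n  ->  (-3*a_n + 4*b_n)*(4*a_n - 3*b_n) = -12*a_n^2 + 25*a_n*b_n - 12*b_n^2   [not conserved]
(C) a_n - b_n  ->  (-3*a_n + 4*b_n) - (4*a_n - 3*b_n) = -7*a_n + 7*b_n   [not conserved]
(D) 4*a_n + b_n  ->  4*(-3*a_n + 4*b_n) + (4*a_n - 3*b_n) = -8*a_n + 13*b_n   [not conserved]

Only (A) a_n + b_n returns to itself after one step, so it is the conserved quantity.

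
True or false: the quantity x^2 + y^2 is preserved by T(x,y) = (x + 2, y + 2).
False

Substitute T(x,y) = (x + 2, y + 2) into the expression and compare with the original.

Original: x^2 + y^2
After applying T: (x + 2)^2 + (y + 2)^2 = x^2 + 4x + y^2 + 4y + 8

This differs from the original x^2 + y^2 (difference: 4x + 4y + 8), so the expression is NOT invariant.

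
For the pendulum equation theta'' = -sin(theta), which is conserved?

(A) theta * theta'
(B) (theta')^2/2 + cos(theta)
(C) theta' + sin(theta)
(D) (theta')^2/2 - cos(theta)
D

A first integral I satisfies dI/dt = 0 along every solution. Differentiate each option and use the equation of motion:
(A) d/dt[theta * theta'] = (theta')^2 + theta theta'' = (theta')^2 - theta sin(theta), not identically 0
(B) d/dt[(theta')^2/2 + cos(theta)] = theta' theta'' - sin(theta) theta' = -2 theta' sin(theta), not identically 0
(C) d/dt[theta' + sin(theta)] = theta'' + cos(theta) theta' = -sin(theta) + theta' cos(theta), not identically 0
(D) d/dt[(theta')^2/2 - cos(theta)] = theta' theta'' + sin(theta) theta' = theta'(-sin(theta)) + theta' sin(theta) = 0

Only (D) has zero time-derivative. This is the total energy: kinetic (theta')^2/2 plus potential -cos(theta).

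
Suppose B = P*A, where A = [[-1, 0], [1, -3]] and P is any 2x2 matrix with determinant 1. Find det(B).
3

By the multiplicative property of determinants, det(B) = det(P*A) = det(P) * det(A) = det(A),
so the determinant is invariant under multiplication by any determinant-1 matrix; we just need det(A).

det(A) = (-1)(-3) - (0)(1) = 3 - 0 = 3

Therefore det(B) = 1 * 3 = 3.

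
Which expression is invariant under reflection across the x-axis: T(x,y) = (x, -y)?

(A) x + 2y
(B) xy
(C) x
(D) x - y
C

The map is reflection across the x-axis: T(x,y) = (x, -y).
Substitute the transformed coordinates into each option and compare with the original:
(A) x + 2y  ->  (x) + 2(-y) = x - 2y   [differs from x + 2y: not invariant]
(B) xy  ->  (x)(-y) = -xy   [differs from xy: not invariant]
(C) x  ->  (x) = x   [equals x: invariant]
(D) x - y  ->  (x) - (-y) = x + y   [differs from x - y: not invariant]

Only option (C), x, is unchanged by the transformation.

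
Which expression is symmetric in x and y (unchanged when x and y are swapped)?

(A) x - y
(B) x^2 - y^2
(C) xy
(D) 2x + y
C

A symmetric expression is unchanged when the variables are permuted; here the transformation to test is the swap (x, y) -> (y, x).
Substitute the transformed coordinates into each option and compare with the original:
(A) x - y  ->  (y) - (x) = -x + y   [differs from x - y: not invariant]
(B) x^2 - y^2  ->  (y)^2 - (x)^2 = -x^2 + y^2   [differs from x^2 - y^2: not invariant]
(C) xy  ->  (y)(x) = xy   [equals xy: invariant]
(D) 2x + y  ->  2(y) + (x) = x + 2y   [differs from 2x + y: not invariant]

Only option (C), xy, is unchanged by the transformation.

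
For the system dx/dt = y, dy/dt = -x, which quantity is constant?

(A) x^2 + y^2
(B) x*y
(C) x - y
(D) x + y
A

A first integral I satisfies dI/dt = 0 along every solution. Differentiate each option and use the equation of motion:
(A) d/dt[x^2 + y^2] = 2x*dx/dt + 2y*dy/dt = 2x*y + 2y*(-x) = 0
(B) d/dt[x*y] = (dx/dt)y + x(dy/dt) = y^2 - x^2, not identically 0
(C) d/dt[x - y] = y - (-x) = x + y, not identically 0
(D) d/dt[x + y] = y + (-x) = y - x, not identically 0

Only (A) has zero time-derivative. So x^2 + y^2 (the squared radius; trajectories are circles) is the conserved quantity.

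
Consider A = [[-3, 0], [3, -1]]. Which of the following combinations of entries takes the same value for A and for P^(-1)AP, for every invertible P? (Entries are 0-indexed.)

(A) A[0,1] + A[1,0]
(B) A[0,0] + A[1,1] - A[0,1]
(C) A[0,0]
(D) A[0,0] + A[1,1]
D

A[0,0] + A[1,1] is the trace of A. By the cyclic property of the trace, tr(P^(-1)AP) = tr(APP^(-1)) = tr(A), so it is the same for every matrix similar to A.

The other combinations are not similarity invariants. For example, take P = [[1, 1], [0, 1]] (det P = 1), so P^(-1) = [[1, -1], [0, 1]] and
B = P^(-1)AP = [[-6, -5], [3, 2]].
Evaluating each option on A and on B:
(A) A[0,1] + A[1,0]: 3 for A, -2 for B -> changes
(B) A[0,0] + A[1,1] - A[0,1]: -4 for A, 1 for B -> changes
(C) A[0,0]: -3 for A, -6 for B -> changes
(D) A[0,0] + A[1,1]: -4 for A, -4 for B -> unchanged

Only (D) A[0,0] + A[1,1] = -4 survives (and it does so for every P, not just this one), so it is the invariant.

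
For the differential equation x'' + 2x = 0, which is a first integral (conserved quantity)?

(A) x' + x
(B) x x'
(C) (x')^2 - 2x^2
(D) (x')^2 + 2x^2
D

A first integral I satisfies dI/dt = 0 along every solution. Differentiate each option and use the equation of motion:
(A) d/dt[x' + x] = x'' + x' = -2x + x', not identically 0
(B) d/dt[x x'] = (x')^2 + x x'' = (x')^2 - 2x^2, not identically 0
(C) d/dt[(x')^2 - 2x^2] = 2x'x'' - 4x x' = -8x x', not identically 0
(D) d/dt[(x')^2 + 2x^2] = 2x'x'' + 4x x' = 2x'(-2x) + 4x x' = 0

Only (D) has zero time-derivative. So the energy-like quantity (x')^2 + 2x^2 is the first integral.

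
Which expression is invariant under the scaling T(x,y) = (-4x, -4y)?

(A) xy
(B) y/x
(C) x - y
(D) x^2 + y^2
B

Under the uniform scaling T(x,y) = (-4x, -4y):
Substitute the transformed coordinates into each option and compare with the original:
(A) xy  ->  (-4x)(-4y) = 16xy   [differs from xy: not invariant]
(B) y/x  ->  (-4y)/(-4x) = y/x   [equals y/x: invariant]
(C) x - y  ->  (-4x) - (-4y) = -4x + 4y   [differs from x - y: not invariant]
(D) x^2 + y^2  ->  (-4x)^2 + (-4y)^2 = 16x^2 + 16y^2   [differs from x^2 + y^2: not invariant]

Only option (B), y/x, is unchanged by the transformation.
The common factor -4 cancels in a ratio of coordinates, while sums, products and sums of squares pick up factors of -4 or 16.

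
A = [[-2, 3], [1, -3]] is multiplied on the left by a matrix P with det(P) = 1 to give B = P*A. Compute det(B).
3

By the multiplicative property of determinants, det(B) = det(P*A) = det(P) * det(A) = det(A),
so the determinant is invariant under multiplication by any determinant-1 matrix; we just need det(A).

det(A) = (-2)(-3) - (3)(1) = 6 - 3 = 3

Therefore det(B) = 1 * 3 = 3.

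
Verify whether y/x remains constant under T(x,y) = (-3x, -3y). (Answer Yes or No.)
Yes

Substitute T(x,y) = (-3x, -3y) into the expression and compare with the original.

Original: y/x
After applying T: (-3y)/(-3x) = y/x

This is identical to the original y/x, so the expression is invariant.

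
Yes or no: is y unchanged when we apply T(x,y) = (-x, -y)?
No

Substitute T(x,y) = (-x, -y) into the expression and compare with the original.

Original: y
After applying T: (-y) = -y

This differs from the original y (difference: -2y), so the expression is NOT invariant.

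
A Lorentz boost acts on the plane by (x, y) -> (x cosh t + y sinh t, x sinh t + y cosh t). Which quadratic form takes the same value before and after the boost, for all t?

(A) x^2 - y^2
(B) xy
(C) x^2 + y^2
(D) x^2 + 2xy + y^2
A

Write x' = x cosh t + y sinh t, y' = x sinh t + y cosh t and substitute into each option:
(A) x^2 - y^2: (x cosh t + y sinh t)^2 - (x sinh t + y cosh t)^2 = x^2(cosh^2 t - sinh^2 t) + 2xy(cosh t sinh t - sinh t cosh t) + y^2(sinh^2 t - cosh^2 t) = x^2 - y^2   [invariant, using cosh^2 t - sinh^2 t = 1]
(B) xy: (x cosh t + y sinh t)(x sinh t + y cosh t) = xy(cosh^2 t + sinh^2 t) + (x^2 + y^2) sinh t cosh t = xy cosh 2t + (x^2 + y^2)(sinh 2t)/2   [not invariant for t != 0]
(C) x^2 + y^2: (x cosh t + y sinh t)^2 + (x sinh t + y cosh t)^2 = (x^2 + y^2)(cosh^2 t + sinh^2 t) + 4xy sinh t cosh t = (x^2 + y^2) cosh 2t + 2xy sinh 2t   [not invariant for t != 0]
(D) x^2 + 2xy + y^2: (x' + y')^2 with x' + y' = (x + y)(cosh t + sinh t) = (x + y)e^t, so it becomes (x + y)^2 e^(2t)   [not invariant for t != 0]

Only (A) x^2 - y^2 is unchanged; it is the Minkowski form preserved by Lorentz boosts, just as x^2 + y^2 is preserved by ordinary rotations.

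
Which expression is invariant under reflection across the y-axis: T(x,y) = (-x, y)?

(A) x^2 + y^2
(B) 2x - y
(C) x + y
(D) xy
A

The map is reflection across the y-axis: T(x,y) = (-x, y).
Substitute the transformed coordinates into each option and compare with the original:
(A) x^2 + y^2  ->  (-x)^2 + (y)^2 = x^2 + y^2   [equals x^2 + y^2: invariant]
(B) 2x - y  ->  2(-x) - (y) = -2x - y   [differs from 2x - y: not invariant]
(C) x + y  ->  (-x) + (y) = -x + y   [differs from x + y: not invariant]
(D) xy  ->  (-x)(y) = -xy   [differs from xy: not invariant]

Only option (A), x^2 + y^2, is unchanged by the transformation.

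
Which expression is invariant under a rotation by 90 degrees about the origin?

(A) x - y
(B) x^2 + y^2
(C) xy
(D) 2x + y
B

A rotation by 90 degrees sends (x, y) to (-y, x).
Substitute the transformed coordinates into each option and compare with the original:
(A) x - y  ->  (-y) - (x) = -x - y   [differs from x - y: not invariant]
(B) x^2 + y^2  ->  (-y)^2 + (x)^2 = x^2 + y^2   [equals x^2 + y^2: invariant]
(C) xy  ->  (-y)(x) = -xy   [differs from xy: not invariant]
(D) 2x + y  ->  2(-y) + (x) = x - 2y   [differs from 2x + y: not invariant]

Only option (B), x^2 + y^2, is unchanged by the transformation.
Geometrically, x^2 + y^2 is the squared distance from the origin, which every rotation about the origin preserves.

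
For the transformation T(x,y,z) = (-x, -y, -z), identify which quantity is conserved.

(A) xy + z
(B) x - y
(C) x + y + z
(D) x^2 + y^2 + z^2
D

Apply T(x,y,z) = (-x, -y, -z) to each option, i.e. replace (x, y, z) by the transformed coordinates.
Substitute the transformed coordinates into each option and compare with the original:
(A) xy + z  ->  (-x)(-y) + (-z) = xy - z   [differs from xy + z: not invariant]
(B) x - y  ->  (-x) - (-y) = -x + y   [differs from x - y: not invariant]
(C) x + y + z  ->  (-x) + (-y) + (-z) = -x - y - z   [differs from x + y + z: not invariant]
(D) x^2 + y^2 + z^2  ->  (-x)^2 + (-y)^2 + (-z)^2 = x^2 + y^2 + z^2   [equals x^2 + y^2 + z^2: invariant]

Only option (D), x^2 + y^2 + z^2, is unchanged by the transformation.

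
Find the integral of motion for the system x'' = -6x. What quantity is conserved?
E = (x')^2 + 6x^2

Multiply the equation by x':
x' * x'' = -6x * x'
The left side is d/dt[(x')^2/2] and the right side is d/dt[-6x^2/2], so
d/dt[(x')^2/2 + 6x^2/2] = 0, i.e. (x')^2/2 + 6x^2/2 = constant.
Multiplying by 2, the integral of motion is E = (x')^2 + 6x^2.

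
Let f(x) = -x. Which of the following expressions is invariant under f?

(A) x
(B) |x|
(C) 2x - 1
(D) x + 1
B

For f(x) = -x:
Applying f replaces x by -x. Since |-x| = |x|, the absolute value is unchanged by f, whereas x -> -x, 2x - 1 -> -2x - 1 and x + 1 -> -x + 1 all change.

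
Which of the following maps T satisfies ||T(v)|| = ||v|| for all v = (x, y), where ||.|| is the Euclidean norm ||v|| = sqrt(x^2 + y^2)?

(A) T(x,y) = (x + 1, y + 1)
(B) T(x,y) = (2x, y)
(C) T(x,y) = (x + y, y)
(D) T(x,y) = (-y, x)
D

A transformation preserves a norm if ||T(v)|| = ||v|| for every v; a single vector where the norm changes rules an option out.

(A) T(x,y) = (x + 1, y + 1): v = (1, 0) has norm sqrt((1)^2 + (0)^2) = 1, but T(v) = (2, 1) has norm sqrt(5) -- not preserved.
(B) T(x,y) = (2x, y): v = (1, 0) has norm sqrt((1)^2 + (0)^2) = 1, but T(v) = (2, 0) has norm 2 -- not preserved.
(C) T(x,y) = (x + y, y): v = (0, 1) has norm sqrt((0)^2 + (1)^2) = 1, but T(v) = (1, 1) has norm sqrt(2) -- not preserved.
(D) T(x,y) = (-y, x): preserves the norm -- it is an orthogonal map (a rotation/reflection), and (-y)^2 + (x)^2 simplifies to x^2 + y^2.

Therefore the answer is (D).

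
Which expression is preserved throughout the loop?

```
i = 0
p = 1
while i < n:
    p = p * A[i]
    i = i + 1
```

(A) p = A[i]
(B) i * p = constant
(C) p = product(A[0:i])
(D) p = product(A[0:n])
C

A loop invariant must hold before the first iteration and be re-established by every execution of the body.

(C) p = product(A[0:i]): Initially i = 0 and p = 1 = product of the empty slice A[0:0]. If p = product(A[0:i]) holds at the top of an iteration, the body sets p to product(A[0:i]) * A[i] = product(A[0:i+1]) and then i to i+1, so the property is restored. At exit i = n, giving p = product(A[0:n]).

The other options fail:
(A) p = A[i]: after the first iteration p = A[0] but i = 1; in general p is a product of several elements, not a single one.
(B) i * p = constant: initially i * p = 0, but after one iteration it is 1 * A[0], which is nonzero in general.
(D) p = product(A[0:n]): false before the loop (p = 1, not the full product) -- it only becomes true at exit.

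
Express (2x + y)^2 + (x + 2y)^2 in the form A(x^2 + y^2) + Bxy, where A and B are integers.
5(x^2 + y^2) + 8xy

Expanding: (2x + y)^2 = 4x^2 + 4xy + y^2
(x + 2y)^2 = x^2 + 4xy + 4y^2
Sum = (4+1)(x^2+y^2) + 8xy = 5(x^2 + y^2) + 8xy
This is symmetric in x and y.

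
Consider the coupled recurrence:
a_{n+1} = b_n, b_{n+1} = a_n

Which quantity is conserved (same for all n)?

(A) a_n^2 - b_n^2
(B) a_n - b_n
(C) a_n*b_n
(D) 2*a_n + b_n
C

Replace a_n by a_{n+1} = b_n and b_n by b_{n+1} = a_n in each option and simplify:
(A) a_n^2 - b_n^2  ->  (b_n)^2 - (a_n)^2 = -a_n^2 + b_n^2   [not conserved]
(B) a_n - b_n  ->  (b_n) - (a_n) = -a_n + b_n   [not conserved]
(C) a_n*b_n  ->  (b_n)*(a_n) = a_n*b_n   [conserved]
(D) 2*a_n + b_n  ->  2*(b_n) + (a_n) = a_n + 2*b_n   [not conserved]

Only (C) a_n*b_n returns to itself after one step, so it is the conserved quantity.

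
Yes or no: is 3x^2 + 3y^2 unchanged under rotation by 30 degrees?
Yes

Applying rotation by 30 degrees: x' = x*cos(30 degrees) - y*sin(30 degrees) = sqrt(3)x/2 - y/2, y' = x*sin(30 degrees) + y*cos(30 degrees) = x/2 + sqrt(3)y/2

Substituting into 3x^2 + 3y^2:
3(sqrt(3)x/2 - y/2)^2 + 3(x/2 + sqrt(3)y/2)^2
= 3x^2 + 3y^2

This equals the original expression 3x^2 + 3y^2, so it IS invariant.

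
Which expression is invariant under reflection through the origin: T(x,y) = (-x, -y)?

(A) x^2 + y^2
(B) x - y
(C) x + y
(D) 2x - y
A

The map is reflection through the origin: T(x,y) = (-x, -y).
Substitute the transformed coordinates into each option and compare with the original:
(A) x^2 + y^2  ->  (-x)^2 + (-y)^2 = x^2 + y^2   [equals x^2 + y^2: invariant]
(B) x - y  ->  (-x) - (-y) = -x + y   [differs from x - y: not invariant]
(C) x + y  ->  (-x) + (-y) = -x - y   [differs from x + y: not invariant]
(D) 2x - y  ->  2(-x) - (-y) = -2x + y   [differs from 2x - y: not invariant]

Only option (A), x^2 + y^2, is unchanged by the transformation.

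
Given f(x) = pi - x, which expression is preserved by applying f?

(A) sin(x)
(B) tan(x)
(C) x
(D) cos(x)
A

For f(x) = pi - x:
sin(pi - x) = sin(x), so sine is invariant under this transformation.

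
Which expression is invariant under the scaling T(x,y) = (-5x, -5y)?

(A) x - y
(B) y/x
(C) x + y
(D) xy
B

Under the uniform scaling T(x,y) = (-5x, -5y):
Substitute the transformed coordinates into each option and compare with the original:
(A) x - y  ->  (-5x) - (-5y) = -5x + 5y   [differs from x - y: not invariant]
(B) y/x  ->  (-5y)/(-5x) = y/x   [equals y/x: invariant]
(C) x + y  ->  (-5x) + (-5y) = -5x - 5y   [differs from x + y: not invariant]
(D) xy  ->  (-5x)(-5y) = 25xy   [differs from xy: not invariant]

Only option (B), y/x, is unchanged by the transformation.
The common factor -5 cancels in a ratio of coordinates, while sums, products and sums of squares pick up factors of -5 or 25.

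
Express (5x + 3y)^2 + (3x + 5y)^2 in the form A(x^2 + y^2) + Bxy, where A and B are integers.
34(x^2 + y^2) + 60xy

Expanding: (5x + 3y)^2 = 25x^2 + 30xy + 9y^2
(3x + 5y)^2 = 9x^2 + 30xy + 25y^2
Sum = (25+9)(x^2+y^2) + 60xy = 34(x^2 + y^2) + 60xy
This is symmetric in x and y.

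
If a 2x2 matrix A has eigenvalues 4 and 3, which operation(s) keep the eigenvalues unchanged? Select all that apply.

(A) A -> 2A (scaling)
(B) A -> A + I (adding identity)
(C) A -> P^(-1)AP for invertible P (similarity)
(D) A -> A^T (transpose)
C and D

Eigenvalues are preserved by:
1. Similarity transformations: A -> P^(-1)AP (same characteristic polynomial)
2. Transpose: A^T has the same eigenvalues as A

Eigenvalues are NOT preserved by:
- Adding identity: eigenvalues become 4+1, 3+1
- Scaling: eigenvalues become 8, 6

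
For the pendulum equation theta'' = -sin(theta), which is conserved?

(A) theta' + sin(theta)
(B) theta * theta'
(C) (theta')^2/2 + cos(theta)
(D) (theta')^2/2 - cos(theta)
D

A first integral I satisfies dI/dt = 0 along every solution. Differentiate each option and use the equation of motion:
(A) d/dt[theta' + sin(theta)] = theta'' + cos(theta) theta' = -sin(theta) + theta' cos(theta), not identically 0
(B) d/dt[theta * theta'] = (theta')^2 + theta theta'' = (theta')^2 - theta sin(theta), not identically 0
(C) d/dt[(theta')^2/2 + cos(theta)] = theta' theta'' - sin(theta) theta' = -2 theta' sin(theta), not identically 0
(D) d/dt[(theta')^2/2 - cos(theta)] = theta' theta'' + sin(theta) theta' = theta'(-sin(theta)) + theta' sin(theta) = 0

Only (D) has zero time-derivative. This is the total energy: kinetic (theta')^2/2 plus potential -cos(theta).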